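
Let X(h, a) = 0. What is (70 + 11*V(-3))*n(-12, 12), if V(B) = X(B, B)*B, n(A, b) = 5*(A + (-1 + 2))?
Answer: -3850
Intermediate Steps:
n(A, b) = 5 + 5*A (n(A, b) = 5*(A + 1) = 5*(1 + A) = 5 + 5*A)
V(B) = 0 (V(B) = 0*B = 0)
(70 + 11*V(-3))*n(-12, 12) = (70 + 11*0)*(5 + 5*(-12)) = (70 + 0)*(5 - 60) = 70*(-55) = -3850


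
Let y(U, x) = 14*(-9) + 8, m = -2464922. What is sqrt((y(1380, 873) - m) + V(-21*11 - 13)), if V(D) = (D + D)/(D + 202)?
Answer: 2*sqrt(271745922)/21 ≈ 1570.0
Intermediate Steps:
y(U, x) = -118 (y(U, x) = -126 + 8 = -118)
V(D) = 2*D/(202 + D) (V(D) = (2*D)/(202 + D) = 2*D/(202 + D))
sqrt((y(1380, 873) - m) + V(-21*11 - 13)) = sqrt((-118 - 1*(-2464922)) + 2*(-21*11 - 13)/(202 + (-21*11 - 13))) = sqrt((-118 + 2464922) + 2*(-231 - 13)/(202 + (-231 - 13))) = sqrt(2464804 + 2*(-244)/(202 - 244)) = sqrt(2464804 + 2*(-244)/(-42)) = sqrt(2464804 + 2*(-244)*(-1/42)) = sqrt(2464804 + 244/21) = sqrt(51761128/21) = 2*sqrt(271745922)/21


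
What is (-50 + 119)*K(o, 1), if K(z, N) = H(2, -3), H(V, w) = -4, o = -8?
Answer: -276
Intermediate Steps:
K(z, N) = -4
(-50 + 119)*K(o, 1) = (-50 + 119)*(-4) = 69*(-4) = -276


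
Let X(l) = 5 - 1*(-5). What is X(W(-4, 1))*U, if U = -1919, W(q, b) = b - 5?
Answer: -19190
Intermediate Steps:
W(q, b) = -5 + b
X(l) = 10 (X(l) = 5 + 5 = 10)
X(W(-4, 1))*U = 10*(-1919) = -19190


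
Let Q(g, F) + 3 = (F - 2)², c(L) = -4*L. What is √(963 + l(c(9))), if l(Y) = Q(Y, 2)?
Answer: 8*√15 ≈ 30.984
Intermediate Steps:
Q(g, F) = -3 + (-2 + F)² (Q(g, F) = -3 + (F - 2)² = -3 + (-2 + F)²)
l(Y) = -3 (l(Y) = -3 + (-2 + 2)² = -3 + 0² = -3 + 0 = -3)
√(963 + l(c(9))) = √(963 - 3) = √960 = 8*√15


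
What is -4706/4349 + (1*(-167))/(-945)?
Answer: -3720887/4109805 ≈ -0.90537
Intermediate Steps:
-4706/4349 + (1*(-167))/(-945) = -4706*1/4349 - 167*(-1/945) = -4706/4349 + 167/945 = -3720887/4109805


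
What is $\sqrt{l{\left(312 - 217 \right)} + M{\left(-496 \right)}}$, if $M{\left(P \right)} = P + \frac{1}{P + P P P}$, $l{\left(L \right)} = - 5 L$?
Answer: $\frac{i \sqrt{903634569181368271}}{30506108} \approx 31.161 i$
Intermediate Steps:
$M{\left(P \right)} = P + \frac{1}{P + P^{3}}$ ($M{\left(P \right)} = P + \frac{1}{P + P^{2} P} = P + \frac{1}{P + P^{3}}$)
$\sqrt{l{\left(312 - 217 \right)} + M{\left(-496 \right)}} = \sqrt{- 5 \left(312 - 217\right) + \frac{1 + \left(-496\right)^{2} + \left(-496\right)^{4}}{-496 + \left(-496\right)^{3}}} = \sqrt{\left(-5\right) 95 + \frac{1 + 246016 + 60523872256}{-496 - 122023936}} = \sqrt{-475 + \frac{1}{-122024432} \cdot 60524118273} = \sqrt{-475 - \frac{60524118273}{122024432}} = \sqrt{- \frac{118485723473}{122024432}} = \frac{i \sqrt{903634569181368271}}{30506108}$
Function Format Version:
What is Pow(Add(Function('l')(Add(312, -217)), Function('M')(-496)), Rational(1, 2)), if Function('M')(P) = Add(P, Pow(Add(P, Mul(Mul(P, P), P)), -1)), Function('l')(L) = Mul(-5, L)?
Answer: Mul(Rational(1, 30506108), I, Pow(903634569181368271, Rational(1, 2))) ≈ Mul(31.161, I)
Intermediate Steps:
Function('M')(P) = Add(P, Pow(Add(P, Pow(P, 3)), -1)) (Function('M')(P) = Add(P, Pow(Add(P, Mul(Pow(P, 2), P)), -1)) = Add(P, Pow(Add(P, Pow(P, 3)), -1)))
Pow(Add(Function('l')(Add(312, -217)), Function('M')(-496)), Rational(1, 2)) = Pow(Add(Mul(-5, Add(312, -217)), Mul(Pow(Add(-496, Pow(-496, 3)), -1), Add(1, Pow(-496, 2), Pow(-496, 4)))), Rational(1, 2)) = Pow(Add(Mul(-5, 95), Mul(Pow(Add(-496, -122023936), -1), Add(1, 246016, 60523872256))), Rational(1, 2)) = Pow(Add(-475, Mul(Pow(-122024432, -1), 60524118273)), Rational(1, 2)) = Pow(Add(-475, Mul(Rational(-1, 122024432), 60524118273)), Rational(1, 2)) = Pow(Add(-475, Rational(-60524118273, 122024432)), Rational(1, 2)) = Pow(Rational(-118485723473, 122024432), Rational(1, 2)) = Mul(Rational(1, 30506108), I, Pow(903634569181368271, Rational(1, 2)))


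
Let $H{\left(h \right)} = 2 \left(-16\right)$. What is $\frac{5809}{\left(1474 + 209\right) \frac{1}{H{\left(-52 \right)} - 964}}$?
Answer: $- \frac{1928588}{561} \approx -3437.8$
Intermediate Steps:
$H{\left(h \right)} = -32$
$\frac{5809}{\left(1474 + 209\right) \frac{1}{H{\left(-52 \right)} - 964}} = \frac{5809}{\left(1474 + 209\right) \frac{1}{-32 - 964}} = \frac{5809}{1683 \frac{1}{-996}} = \frac{5809}{1683 \left(- \frac{1}{996}\right)} = \frac{5809}{- \frac{561}{332}} = 5809 \left(- \frac{332}{561}\right) = - \frac{1928588}{561}$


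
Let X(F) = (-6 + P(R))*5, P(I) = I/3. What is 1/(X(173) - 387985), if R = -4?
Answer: -3/1164065 ≈ -2.5772e-6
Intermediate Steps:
P(I) = I/3 (P(I) = I*(1/3) = I/3)
X(F) = -110/3 (X(F) = (-6 + (1/3)*(-4))*5 = (-6 - 4/3)*5 = -22/3*5 = -110/3)
1/(X(173) - 387985) = 1/(-110/3 - 387985) = 1/(-1164065/3) = -3/1164065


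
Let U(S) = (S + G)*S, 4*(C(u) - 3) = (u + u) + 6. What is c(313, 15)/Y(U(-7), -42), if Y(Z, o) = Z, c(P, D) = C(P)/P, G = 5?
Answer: 23/626 ≈ 0.036741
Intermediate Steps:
C(u) = 9/2 + u/2 (C(u) = 3 + ((u + u) + 6)/4 = 3 + (2*u + 6)/4 = 3 + (6 + 2*u)/4 = 3 + (3/2 + u/2) = 9/2 + u/2)
c(P, D) = (9/2 + P/2)/P
U(S) = S*(5 + S) (U(S) = (S + 5)*S = (5 + S)*S = S*(5 + S))
c(313, 15)/Y(U(-7), -42) = ((½)*(9 + 313)/313)/((-7*(5 - 7))) = ((½)*(1/313)*322)/((-7*(-2))) = (161/313)/14 = (161/313)*(1/14) = 23/626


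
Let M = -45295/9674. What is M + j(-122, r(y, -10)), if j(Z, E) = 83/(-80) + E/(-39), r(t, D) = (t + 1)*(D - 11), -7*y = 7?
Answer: -2213271/386960 ≈ -5.7196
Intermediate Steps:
y = -1 (y = -1/7*7 = -1)
r(t, D) = (1 + t)*(-11 + D)
j(Z, E) = -83/80 - E/39 (j(Z, E) = 83*(-1/80) + E*(-1/39) = -83/80 - E/39)
M = -45295/9674 (M = -45295*1/9674 = -45295/9674 ≈ -4.6821)
M + j(-122, r(y, -10)) = -45295/9674 + (-83/80 - (-11 - 10 - 11*(-1) - 10*(-1))/39) = -45295/9674 + (-83/80 - (-11 - 10 + 11 + 10)/39) = -45295/9674 + (-83/80 - 1/39*0) = -45295/9674 + (-83/80 + 0) = -45295/9674 - 83/80 = -2213271/386960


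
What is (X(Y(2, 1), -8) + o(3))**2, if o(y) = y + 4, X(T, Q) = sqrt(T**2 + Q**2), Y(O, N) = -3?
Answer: (7 + sqrt(73))**2 ≈ 241.62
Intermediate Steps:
X(T, Q) = sqrt(Q**2 + T**2)
o(y) = 4 + y
(X(Y(2, 1), -8) + o(3))**2 = (sqrt((-8)**2 + (-3)**2) + (4 + 3))**2 = (sqrt(64 + 9) + 7)**2 = (sqrt(73) + 7)**2 = (7 + sqrt(73))**2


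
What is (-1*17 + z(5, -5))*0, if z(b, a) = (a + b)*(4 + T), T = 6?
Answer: 0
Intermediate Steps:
z(b, a) = 10*a + 10*b (z(b, a) = (a + b)*(4 + 6) = (a + b)*10 = 10*a + 10*b)
(-1*17 + z(5, -5))*0 = (-1*17 + (10*(-5) + 10*5))*0 = (-17 + (-50 + 50))*0 = (-17 + 0)*0 = -17*0 = 0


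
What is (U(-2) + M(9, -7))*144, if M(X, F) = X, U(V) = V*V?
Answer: 1872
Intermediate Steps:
U(V) = V**2
(U(-2) + M(9, -7))*144 = ((-2)**2 + 9)*144 = (4 + 9)*144 = 13*144 = 1872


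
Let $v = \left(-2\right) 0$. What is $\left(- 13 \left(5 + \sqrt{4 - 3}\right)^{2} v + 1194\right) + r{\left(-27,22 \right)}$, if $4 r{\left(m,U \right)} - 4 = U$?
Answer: $\frac{2401}{2} \approx 1200.5$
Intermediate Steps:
$r{\left(m,U \right)} = 1 + \frac{U}{4}$
$v = 0$
$\left(- 13 \left(5 + \sqrt{4 - 3}\right)^{2} v + 1194\right) + r{\left(-27,22 \right)} = \left(- 13 \left(5 + \sqrt{4 - 3}\right)^{2} \cdot 0 + 1194\right) + \left(1 + \frac{1}{4} \cdot 22\right) = \left(- 13 \left(5 + \sqrt{1}\right)^{2} \cdot 0 + 1194\right) + \left(1 + \frac{11}{2}\right) = \left(- 13 \left(5 + 1\right)^{2} \cdot 0 + 1194\right) + \frac{13}{2} = \left(- 13 \cdot 6^{2} \cdot 0 + 1194\right) + \frac{13}{2} = \left(\left(-13\right) 36 \cdot 0 + 1194\right) + \frac{13}{2} = \left(\left(-468\right) 0 + 1194\right) + \frac{13}{2} = \left(0 + 1194\right) + \frac{13}{2} = 1194 + \frac{13}{2} = \frac{2401}{2}$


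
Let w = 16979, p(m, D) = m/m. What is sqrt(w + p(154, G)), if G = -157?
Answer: 2*sqrt(4245) ≈ 130.31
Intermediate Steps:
p(m, D) = 1
sqrt(w + p(154, G)) = sqrt(16979 + 1) = sqrt(16980) = 2*sqrt(4245)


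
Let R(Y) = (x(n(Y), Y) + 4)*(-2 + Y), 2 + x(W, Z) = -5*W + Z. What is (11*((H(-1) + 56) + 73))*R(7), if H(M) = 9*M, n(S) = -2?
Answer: 125400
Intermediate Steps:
x(W, Z) = -2 + Z - 5*W (x(W, Z) = -2 + (-5*W + Z) = -2 + (Z - 5*W) = -2 + Z - 5*W)
R(Y) = (-2 + Y)*(12 + Y) (R(Y) = ((-2 + Y - 5*(-2)) + 4)*(-2 + Y) = ((-2 + Y + 10) + 4)*(-2 + Y) = ((8 + Y) + 4)*(-2 + Y) = (12 + Y)*(-2 + Y) = (-2 + Y)*(12 + Y))
(11*((H(-1) + 56) + 73))*R(7) = (11*((9*(-1) + 56) + 73))*(-24 + 7**2 + 10*7) = (11*((-9 + 56) + 73))*(-24 + 49 + 70) = (11*(47 + 73))*95 = (11*120)*95 = 1320*95 = 125400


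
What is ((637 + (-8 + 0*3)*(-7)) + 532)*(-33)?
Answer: -40425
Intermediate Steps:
((637 + (-8 + 0*3)*(-7)) + 532)*(-33) = ((637 + (-8 + 0)*(-7)) + 532)*(-33) = ((637 - 8*(-7)) + 532)*(-33) = ((637 + 56) + 532)*(-33) = (693 + 532)*(-33) = 1225*(-33) = -40425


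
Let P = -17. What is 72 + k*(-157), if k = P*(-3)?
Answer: -7935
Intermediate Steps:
k = 51 (k = -17*(-3) = 51)
72 + k*(-157) = 72 + 51*(-157) = 72 - 8007 = -7935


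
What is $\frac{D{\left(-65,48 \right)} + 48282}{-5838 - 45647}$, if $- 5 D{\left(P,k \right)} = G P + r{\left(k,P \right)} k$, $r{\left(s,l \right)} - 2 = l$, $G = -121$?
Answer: $- \frac{236569}{257425} \approx -0.91898$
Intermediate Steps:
$r{\left(s,l \right)} = 2 + l$
$D{\left(P,k \right)} = \frac{121 P}{5} - \frac{k \left(2 + P\right)}{5}$ ($D{\left(P,k \right)} = - \frac{- 121 P + \left(2 + P\right) k}{5} = - \frac{- 121 P + k \left(2 + P\right)}{5} = \frac{121 P}{5} - \frac{k \left(2 + P\right)}{5}$)
$\frac{D{\left(-65,48 \right)} + 48282}{-5838 - 45647} = \frac{\left(\frac{121}{5} \left(-65\right) - \frac{48 \left(2 - 65\right)}{5}\right) + 48282}{-5838 - 45647} = \frac{\left(-1573 - \frac{48}{5} \left(-63\right)\right) + 48282}{-51485} = \left(\left(-1573 + \frac{3024}{5}\right) + 48282\right) \left(- \frac{1}{51485}\right) = \left(- \frac{4841}{5} + 48282\right) \left(- \frac{1}{51485}\right) = \frac{236569}{5} \left(- \frac{1}{51485}\right) = - \frac{236569}{257425}$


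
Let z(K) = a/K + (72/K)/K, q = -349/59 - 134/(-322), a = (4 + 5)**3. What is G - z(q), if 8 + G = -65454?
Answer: -4951787988713/75794436 ≈ -65332.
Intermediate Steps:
G = -65462 (G = -8 - 65454 = -65462)
a = 729 (a = 9**3 = 729)
q = -52236/9499 (q = -349*1/59 - 134*(-1/322) = -349/59 + 67/161 = -52236/9499 ≈ -5.4991)
z(K) = 72/K**2 + 729/K (z(K) = 729/K + (72/K)/K = 729/K + 72/K**2 = 72/K**2 + 729/K)
G - z(q) = -65462 - 9*(8 + 81*(-52236/9499))/(-52236/9499)**2 = -65462 - 9*90231001*(8 - 4231116/9499)/2728599696 = -65462 - 9*90231001*(-4155124)/(2728599696*9499) = -65462 - 1*(-9867380719/75794436) = -65462 + 9867380719/75794436 = -4951787988713/75794436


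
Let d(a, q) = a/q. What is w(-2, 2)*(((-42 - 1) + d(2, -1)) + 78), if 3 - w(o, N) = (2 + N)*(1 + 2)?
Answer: -297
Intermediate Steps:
w(o, N) = -3 - 3*N (w(o, N) = 3 - (2 + N)*(1 + 2) = 3 - (2 + N)*3 = 3 - (6 + 3*N) = 3 + (-6 - 3*N) = -3 - 3*N)
w(-2, 2)*(((-42 - 1) + d(2, -1)) + 78) = (-3 - 3*2)*(((-42 - 1) + 2/(-1)) + 78) = (-3 - 6)*((-43 + 2*(-1)) + 78) = -9*((-43 - 2) + 78) = -9*(-45 + 78) = -9*33 = -297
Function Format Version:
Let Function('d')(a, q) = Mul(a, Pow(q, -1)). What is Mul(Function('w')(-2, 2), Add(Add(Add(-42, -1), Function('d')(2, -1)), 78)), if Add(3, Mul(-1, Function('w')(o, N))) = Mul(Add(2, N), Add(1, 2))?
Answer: -297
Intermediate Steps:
Function('w')(o, N) = Add(-3, Mul(-3, N)) (Function('w')(o, N) = Add(3, Mul(-1, Mul(Add(2, N), Add(1, 2)))) = Add(3, Mul(-1, Mul(Add(2, N), 3))) = Add(3, Mul(-1, Add(6, Mul(3, N)))) = Add(3, Add(-6, Mul(-3, N))) = Add(-3, Mul(-3, N)))
Mul(Function('w')(-2, 2), Add(Add(Add(-42, -1), Function('d')(2, -1)), 78)) = Mul(Add(-3, Mul(-3, 2)), Add(Add(Add(-42, -1), Mul(2, Pow(-1, -1))), 78)) = Mul(Add(-3, -6), Add(Add(-43, Mul(2, -1)), 78)) = Mul(-9, Add(Add(-43, -2), 78)) = Mul(-9, Add(-45, 78)) = Mul(-9, 33) = -297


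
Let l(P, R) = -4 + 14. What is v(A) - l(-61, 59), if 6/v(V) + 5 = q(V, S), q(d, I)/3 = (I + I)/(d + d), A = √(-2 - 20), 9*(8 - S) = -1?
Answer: 2*(-365*√22 + 1848*I)/(-330*I + 73*√22) ≈ -10.578 + 0.59959*I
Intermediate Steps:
S = 73/9 (S = 8 - ⅑*(-1) = 8 + ⅑ = 73/9 ≈ 8.1111)
A = I*√22 (A = √(-22) = I*√22 ≈ 4.6904*I)
q(d, I) = 3*I/d (q(d, I) = 3*((I + I)/(d + d)) = 3*((2*I)/((2*d))) = 3*((2*I)*(1/(2*d))) = 3*(I/d) = 3*I/d)
l(P, R) = 10
v(V) = 6/(-5 + 73/(3*V)) (v(V) = 6/(-5 + 3*(73/9)/V) = 6/(-5 + 73/(3*V)))
v(A) - l(-61, 59) = -18*I*√22/(-73 + 15*(I*√22)) - 1*10 = -18*I*√22/(-73 + 15*I*√22) - 10 = -10 - 18*I*√22/(-73 + 15*I*√22)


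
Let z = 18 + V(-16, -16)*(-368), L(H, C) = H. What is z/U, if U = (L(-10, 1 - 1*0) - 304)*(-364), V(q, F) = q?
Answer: 2953/57148 ≈ 0.051673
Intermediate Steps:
U = 114296 (U = (-10 - 304)*(-364) = -314*(-364) = 114296)
z = 5906 (z = 18 - 16*(-368) = 18 + 5888 = 5906)
z/U = 5906/114296 = 5906*(1/114296) = 2953/57148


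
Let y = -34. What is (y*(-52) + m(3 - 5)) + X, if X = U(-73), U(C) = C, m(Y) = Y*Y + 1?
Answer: 1700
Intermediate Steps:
m(Y) = 1 + Y² (m(Y) = Y² + 1 = 1 + Y²)
X = -73
(y*(-52) + m(3 - 5)) + X = (-34*(-52) + (1 + (3 - 5)²)) - 73 = (1768 + (1 + (-2)²)) - 73 = (1768 + (1 + 4)) - 73 = (1768 + 5) - 73 = 1773 - 73 = 1700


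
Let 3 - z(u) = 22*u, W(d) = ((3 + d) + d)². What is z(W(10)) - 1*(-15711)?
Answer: 4076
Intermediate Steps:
W(d) = (3 + 2*d)²
z(u) = 3 - 22*u
z(W(10)) - 1*(-15711) = (3 - 22*(3 + 2*10)²) - 1*(-15711) = (3 - 22*(3 + 20)²) + 15711 = (3 - 22*23²) + 15711 = (3 - 22*529) + 15711 = (3 - 11638) + 15711 = -11635 + 15711 = 4076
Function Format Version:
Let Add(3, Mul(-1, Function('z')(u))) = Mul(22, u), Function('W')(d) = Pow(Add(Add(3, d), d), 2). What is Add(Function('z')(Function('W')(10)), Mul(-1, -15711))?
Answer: 4076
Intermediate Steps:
Function('W')(d) = Pow(Add(3, Mul(2, d)), 2)
Function('z')(u) = Add(3, Mul(-22, u)) (Function('z')(u) = Add(3, Mul(-1, Mul(22, u))) = Add(3, Mul(-22, u)))
Add(Function('z')(Function('W')(10)), Mul(-1, -15711)) = Add(Add(3, Mul(-22, Pow(Add(3, Mul(2, 10)), 2))), Mul(-1, -15711)) = Add(Add(3, Mul(-22, Pow(Add(3, 20), 2))), 15711) = Add(Add(3, Mul(-22, Pow(23, 2))), 15711) = Add(Add(3, Mul(-22, 529)), 15711) = Add(Add(3, -11638), 15711) = Add(-11635, 15711) = 4076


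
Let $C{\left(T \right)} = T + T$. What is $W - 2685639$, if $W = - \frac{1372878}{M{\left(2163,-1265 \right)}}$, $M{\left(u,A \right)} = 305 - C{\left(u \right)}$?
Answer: $- \frac{10797581541}{4021} \approx -2.6853 \cdot 10^{6}$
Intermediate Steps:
$C{\left(T \right)} = 2 T$
$M{\left(u,A \right)} = 305 - 2 u$
$W = \frac{1372878}{4021}$ ($W = - \frac{1372878}{305 - 4326} = - \frac{1372878}{-4021} = \left(-1372878\right) \left(- \frac{1}{4021}\right) = \frac{1372878}{4021} \approx 341.43$)
$W - 2685639 = \frac{1372878}{4021} - 2685639 = - \frac{10797581541}{4021}$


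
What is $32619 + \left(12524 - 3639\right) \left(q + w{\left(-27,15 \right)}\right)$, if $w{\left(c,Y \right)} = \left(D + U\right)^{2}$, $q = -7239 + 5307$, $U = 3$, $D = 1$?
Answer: $-16991041$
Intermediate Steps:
$q = -1932$
$w{\left(c,Y \right)} = 16$ ($w{\left(c,Y \right)} = \left(1 + 3\right)^{2} = 4^{2} = 16$)
$32619 + \left(12524 - 3639\right) \left(q + w{\left(-27,15 \right)}\right) = 32619 + \left(12524 - 3639\right) \left(-1932 + 16\right) = 32619 + 8885 \left(-1916\right) = 32619 - 17023660 = -16991041$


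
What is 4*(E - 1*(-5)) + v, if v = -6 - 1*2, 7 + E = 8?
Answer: 16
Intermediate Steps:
E = 1 (E = -7 + 8 = 1)
v = -8 (v = -6 - 2 = -8)
4*(E - 1*(-5)) + v = 4*(1 - 1*(-5)) - 8 = 4*(1 + 5) - 8 = 4*6 - 8 = 24 - 8 = 16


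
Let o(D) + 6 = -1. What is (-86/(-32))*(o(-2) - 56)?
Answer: -2709/16 ≈ -169.31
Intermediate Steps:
o(D) = -7 (o(D) = -6 - 1 = -7)
(-86/(-32))*(o(-2) - 56) = (-86/(-32))*(-7 - 56) = -86*(-1/32)*(-63) = (43/16)*(-63) = -2709/16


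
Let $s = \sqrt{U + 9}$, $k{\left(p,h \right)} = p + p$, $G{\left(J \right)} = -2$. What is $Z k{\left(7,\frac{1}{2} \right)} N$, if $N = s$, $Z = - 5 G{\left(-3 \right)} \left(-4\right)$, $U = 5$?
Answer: $- 560 \sqrt{14} \approx -2095.3$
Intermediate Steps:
$k{\left(p,h \right)} = 2 p$
$Z = -40$ ($Z = \left(-5\right) \left(-2\right) \left(-4\right) = 10 \left(-4\right) = -40$)
$s = \sqrt{14}$ ($s = \sqrt{5 + 9} = \sqrt{14} \approx 3.7417$)
$N = \sqrt{14} \approx 3.7417$
$Z k{\left(7,\frac{1}{2} \right)} N = - 40 \cdot 2 \cdot 7 \sqrt{14} = \left(-40\right) 14 \sqrt{14} = - 560 \sqrt{14}$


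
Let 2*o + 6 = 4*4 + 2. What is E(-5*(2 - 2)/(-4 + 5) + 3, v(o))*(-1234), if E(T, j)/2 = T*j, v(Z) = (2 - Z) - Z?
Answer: 74040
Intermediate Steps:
o = 6 (o = -3 + (4*4 + 2)/2 = -3 + (16 + 2)/2 = -3 + (1/2)*18 = -3 + 9 = 6)
v(Z) = 2 - 2*Z
E(T, j) = 2*T*j (E(T, j) = 2*(T*j) = 2*T*j)
E(-5*(2 - 2)/(-4 + 5) + 3, v(o))*(-1234) = (2*(-5*(2 - 2)/(-4 + 5) + 3)*(2 - 2*6))*(-1234) = (2*(-0/1 + 3)*(2 - 12))*(-1234) = (2*(-0 + 3)*(-10))*(-1234) = (2*(-5*0 + 3)*(-10))*(-1234) = (2*(0 + 3)*(-10))*(-1234) = (2*3*(-10))*(-1234) = -60*(-1234) = 74040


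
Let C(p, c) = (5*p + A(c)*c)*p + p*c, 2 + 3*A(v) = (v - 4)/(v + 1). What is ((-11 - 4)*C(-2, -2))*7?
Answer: -3080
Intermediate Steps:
A(v) = -⅔ + (-4 + v)/(3*(1 + v)) (A(v) = -⅔ + ((v - 4)/(v + 1))/3 = -⅔ + ((-4 + v)/(1 + v))/3 = -⅔ + (-4 + v)/(3*(1 + v)))
C(p, c) = c*p + p*(5*p + c*(-6 - c)/(3*(1 + c))) (C(p, c) = (5*p + ((-6 - c)/(3*(1 + c)))*c)*p + p*c = (5*p + c*(-6 - c)/(3*(1 + c)))*p + c*p = p*(5*p + c*(-6 - c)/(3*(1 + c))) + c*p = c*p + p*(5*p + c*(-6 - c)/(3*(1 + c))))
((-11 - 4)*C(-2, -2))*7 = ((-11 - 4)*((⅓)*(-2)*(-1*(-2)*(6 - 2) + 3*(1 - 2)*(-2 + 5*(-2)))/(1 - 2)))*7 = -5*(-2)*(-1*(-2)*4 + 3*(-1)*(-2 - 10))/(-1)*7 = -5*(-2)*(-1)*(8 + 3*(-1)*(-12))*7 = -5*(-2)*(-1)*(8 + 36)*7 = -5*(-2)*(-1)*44*7 = -15*88/3*7 = -440*7 = -3080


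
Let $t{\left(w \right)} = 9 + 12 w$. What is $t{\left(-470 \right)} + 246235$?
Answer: $240604$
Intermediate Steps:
$t{\left(-470 \right)} + 246235 = \left(9 + 12 \left(-470\right)\right) + 246235 = \left(9 - 5640\right) + 246235 = -5631 + 246235 = 240604$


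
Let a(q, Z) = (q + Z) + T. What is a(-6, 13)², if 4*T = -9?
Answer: 361/16 ≈ 22.563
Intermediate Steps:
T = -9/4 (T = (¼)*(-9) = -9/4 ≈ -2.2500)
a(q, Z) = -9/4 + Z + q (a(q, Z) = (q + Z) - 9/4 = (Z + q) - 9/4 = -9/4 + Z + q)
a(-6, 13)² = (-9/4 + 13 - 6)² = (19/4)² = 361/16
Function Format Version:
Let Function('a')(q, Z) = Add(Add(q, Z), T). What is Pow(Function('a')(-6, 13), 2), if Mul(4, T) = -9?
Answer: Rational(361, 16) ≈ 22.563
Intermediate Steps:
T = Rational(-9, 4) (T = Mul(Rational(1, 4), -9) = Rational(-9, 4) ≈ -2.2500)
Function('a')(q, Z) = Add(Rational(-9, 4), Z, q) (Function('a')(q, Z) = Add(Add(q, Z), Rational(-9, 4)) = Add(Add(Z, q), Rational(-9, 4)) = Add(Rational(-9, 4), Z, q))
Pow(Function('a')(-6, 13), 2) = Pow(Add(Rational(-9, 4), 13, -6), 2) = Pow(Rational(19, 4), 2) = Rational(361, 16)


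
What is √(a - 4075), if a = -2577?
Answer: 2*I*√1663 ≈ 81.56*I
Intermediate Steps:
√(a - 4075) = √(-2577 - 4075) = √(-6652) = 2*I*√1663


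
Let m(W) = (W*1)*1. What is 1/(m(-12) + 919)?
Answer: 1/907 ≈ 0.0011025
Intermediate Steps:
m(W) = W (m(W) = W*1 = W)
1/(m(-12) + 919) = 1/(-12 + 919) = 1/907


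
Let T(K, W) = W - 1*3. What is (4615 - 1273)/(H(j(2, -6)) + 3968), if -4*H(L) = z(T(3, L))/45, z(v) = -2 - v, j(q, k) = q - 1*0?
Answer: 601560/714241 ≈ 0.84224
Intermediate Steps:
j(q, k) = q (j(q, k) = q + 0 = q)
T(K, W) = -3 + W (T(K, W) = W - 3 = -3 + W)
H(L) = -1/180 + L/180 (H(L) = -(-2 - (-3 + L))/(4*45) = -(-2 + (3 - L))/(4*45) = -(1 - L)/(4*45) = -(1/45 - L/45)/4 = -1/180 + L/180)
(4615 - 1273)/(H(j(2, -6)) + 3968) = (4615 - 1273)/((-1/180 + (1/180)*2) + 3968) = 3342/((-1/180 + 1/90) + 3968) = 3342/(1/180 + 3968) = 3342/(714241/180) = 3342*(180/714241) = 601560/714241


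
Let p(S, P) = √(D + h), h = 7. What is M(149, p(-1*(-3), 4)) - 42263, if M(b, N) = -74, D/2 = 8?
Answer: -42337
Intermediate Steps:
D = 16 (D = 2*8 = 16)
p(S, P) = √23 (p(S, P) = √(16 + 7) = √23)
M(149, p(-1*(-3), 4)) - 42263 = -74 - 42263 = -42337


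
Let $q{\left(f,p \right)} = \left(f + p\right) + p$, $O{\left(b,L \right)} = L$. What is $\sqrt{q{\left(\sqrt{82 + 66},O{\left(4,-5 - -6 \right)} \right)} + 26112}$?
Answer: $\sqrt{26114 + 2 \sqrt{37}} \approx 161.64$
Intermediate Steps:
$q{\left(f,p \right)} = f + 2 p$
$\sqrt{q{\left(\sqrt{82 + 66},O{\left(4,-5 - -6 \right)} \right)} + 26112} = \sqrt{\left(\sqrt{82 + 66} + 2 \left(-5 - -6\right)\right) + 26112} = \sqrt{\left(\sqrt{148} + 2 \left(-5 + 6\right)\right) + 26112} = \sqrt{\left(2 \sqrt{37} + 2 \cdot 1\right) + 26112} = \sqrt{\left(2 \sqrt{37} + 2\right) + 26112} = \sqrt{\left(2 + 2 \sqrt{37}\right) + 26112} = \sqrt{26114 + 2 \sqrt{37}}$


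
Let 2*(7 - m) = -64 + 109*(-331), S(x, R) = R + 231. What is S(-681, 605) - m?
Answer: -34485/2 ≈ -17243.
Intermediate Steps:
S(x, R) = 231 + R
m = 36157/2 (m = 7 - (-64 + 109*(-331))/2 = 7 - (-64 - 36079)/2 = 7 - ½*(-36143) = 7 + 36143/2 = 36157/2 ≈ 18079.)
S(-681, 605) - m = (231 + 605) - 1*36157/2 = 836 - 36157/2 = -34485/2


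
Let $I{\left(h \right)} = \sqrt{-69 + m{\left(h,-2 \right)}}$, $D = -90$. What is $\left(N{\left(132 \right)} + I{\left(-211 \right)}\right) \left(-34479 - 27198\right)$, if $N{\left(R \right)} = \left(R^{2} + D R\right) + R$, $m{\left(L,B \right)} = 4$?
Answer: $-350078652 - 61677 i \sqrt{65} \approx -3.5008 \cdot 10^{8} - 4.9726 \cdot 10^{5} i$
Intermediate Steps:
$I{\left(h \right)} = i \sqrt{65}$ ($I{\left(h \right)} = \sqrt{-69 + 4} = \sqrt{-65} = i \sqrt{65}$)
$N{\left(R \right)} = R^{2} - 89 R$ ($N{\left(R \right)} = \left(R^{2} - 90 R\right) + R = R^{2} - 89 R$)
$\left(N{\left(132 \right)} + I{\left(-211 \right)}\right) \left(-34479 - 27198\right) = \left(132 \left(-89 + 132\right) + i \sqrt{65}\right) \left(-34479 - 27198\right) = \left(132 \cdot 43 + i \sqrt{65}\right) \left(-61677\right) = \left(5676 + i \sqrt{65}\right) \left(-61677\right) = -350078652 - 61677 i \sqrt{65}$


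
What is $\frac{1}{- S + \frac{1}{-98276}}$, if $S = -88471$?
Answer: $\frac{98276}{8694575995} \approx 1.1303 \cdot 10^{-5}$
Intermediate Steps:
$\frac{1}{- S + \frac{1}{-98276}} = \frac{1}{\left(-1\right) \left(-88471\right) + \frac{1}{-98276}} = \frac{1}{88471 - \frac{1}{98276}} = \frac{1}{\frac{8694575995}{98276}} = \frac{98276}{8694575995}$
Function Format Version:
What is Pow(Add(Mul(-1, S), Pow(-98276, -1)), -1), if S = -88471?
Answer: Rational(98276, 8694575995) ≈ 1.1303e-5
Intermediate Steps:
Pow(Add(Mul(-1, S), Pow(-98276, -1)), -1) = Pow(Add(Mul(-1, -88471), Pow(-98276, -1)), -1) = Pow(Add(88471, Rational(-1, 98276)), -1) = Pow(Rational(8694575995, 98276), -1) = Rational(98276, 8694575995)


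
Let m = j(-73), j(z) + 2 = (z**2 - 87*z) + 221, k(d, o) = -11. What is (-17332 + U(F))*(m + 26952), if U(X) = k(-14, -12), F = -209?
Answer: -673792893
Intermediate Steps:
j(z) = 219 + z**2 - 87*z (j(z) = -2 + ((z**2 - 87*z) + 221) = -2 + (221 + z**2 - 87*z) = 219 + z**2 - 87*z)
U(X) = -11
m = 11899 (m = 219 + (-73)**2 - 87*(-73) = 219 + 5329 + 6351 = 11899)
(-17332 + U(F))*(m + 26952) = (-17332 - 11)*(11899 + 26952) = -17343*38851 = -673792893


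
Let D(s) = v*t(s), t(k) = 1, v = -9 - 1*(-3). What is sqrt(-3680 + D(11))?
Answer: I*sqrt(3686) ≈ 60.712*I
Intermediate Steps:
v = -6 (v = -9 + 3 = -6)
D(s) = -6 (D(s) = -6*1 = -6)
sqrt(-3680 + D(11)) = sqrt(-3680 - 6) = sqrt(-3686) = I*sqrt(3686)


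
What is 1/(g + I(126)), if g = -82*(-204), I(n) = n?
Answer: 1/16854 ≈ 5.9333e-5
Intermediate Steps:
g = 16728
1/(g + I(126)) = 1/(16728 + 126) = 1/16854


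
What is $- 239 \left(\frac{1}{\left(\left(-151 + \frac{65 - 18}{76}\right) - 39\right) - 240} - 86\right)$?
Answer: $\frac{670756846}{32633} \approx 20555.0$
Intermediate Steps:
$- 239 \left(\frac{1}{\left(\left(-151 + \frac{65 - 18}{76}\right) - 39\right) - 240} - 86\right) = - 239 \left(\frac{1}{\left(\left(-151 + \left(65 - 18\right) \frac{1}{76}\right) - 39\right) - 240} - 86\right) = - 239 \left(\frac{1}{\left(\left(-151 + 47 \cdot \frac{1}{76}\right) - 39\right) - 240} - 86\right) = - 239 \left(\frac{1}{\left(\left(-151 + \frac{47}{76}\right) - 39\right) - 240} - 86\right) = - 239 \left(\frac{1}{\left(- \frac{11429}{76} - 39\right) - 240} - 86\right) = - 239 \left(\frac{1}{- \frac{14393}{76} - 240} - 86\right) = - 239 \left(\frac{1}{- \frac{32633}{76}} - 86\right) = - 239 \left(- \frac{76}{32633} - 86\right) = \left(-239\right) \left(- \frac{2806514}{32633}\right) = \frac{670756846}{32633}$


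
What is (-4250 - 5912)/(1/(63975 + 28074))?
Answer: -935401938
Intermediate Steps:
(-4250 - 5912)/(1/(63975 + 28074)) = -10162/(1/92049) = -10162/1/92049 = -10162*92049 = -935401938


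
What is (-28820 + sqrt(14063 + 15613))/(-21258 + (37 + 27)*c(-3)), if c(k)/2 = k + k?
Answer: 14410/11013 - sqrt(7419)/11013 ≈ 1.3006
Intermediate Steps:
c(k) = 4*k (c(k) = 2*(k + k) = 2*(2*k) = 4*k)
(-28820 + sqrt(14063 + 15613))/(-21258 + (37 + 27)*c(-3)) = (-28820 + sqrt(14063 + 15613))/(-21258 + (37 + 27)*(4*(-3))) = (-28820 + sqrt(29676))/(-21258 + 64*(-12)) = (-28820 + 2*sqrt(7419))/(-21258 - 768) = (-28820 + 2*sqrt(7419))/(-22026) = (-28820 + 2*sqrt(7419))*(-1/22026) = 14410/11013 - sqrt(7419)/11013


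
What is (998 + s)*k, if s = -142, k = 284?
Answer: 243104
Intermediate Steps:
(998 + s)*k = (998 - 142)*284 = 856*284 = 243104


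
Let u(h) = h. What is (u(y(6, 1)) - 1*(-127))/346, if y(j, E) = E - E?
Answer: 127/346 ≈ 0.36705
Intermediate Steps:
y(j, E) = 0
(u(y(6, 1)) - 1*(-127))/346 = (0 - 1*(-127))/346 = (0 + 127)*(1/346) = 127*(1/346) = 127/346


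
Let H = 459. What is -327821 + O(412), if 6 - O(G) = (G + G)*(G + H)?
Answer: -1045519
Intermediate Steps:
O(G) = 6 - 2*G*(459 + G) (O(G) = 6 - (G + G)*(G + 459) = 6 - 2*G*(459 + G))
-327821 + O(412) = -327821 + (6 - 918*412 - 2*412**2) = -327821 + (6 - 378216 - 2*169744) = -327821 + (6 - 378216 - 339488) = -327821 - 717698 = -1045519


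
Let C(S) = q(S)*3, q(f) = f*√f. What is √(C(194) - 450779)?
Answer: √(-450779 + 582*√194) ≈ 665.34*I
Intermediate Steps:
q(f) = f^(3/2)
C(S) = 3*S^(3/2) (C(S) = S^(3/2)*3 = 3*S^(3/2))
√(C(194) - 450779) = √(3*194^(3/2) - 450779) = √(3*(194*√194) - 450779) = √(582*√194 - 450779) = √(-450779 + 582*√194)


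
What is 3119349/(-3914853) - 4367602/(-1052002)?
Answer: 2302826400968/686405530951 ≈ 3.3549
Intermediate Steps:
3119349/(-3914853) - 4367602/(-1052002) = 3119349*(-1/3914853) - 4367602*(-1/1052002) = -1039783/1304951 + 2183801/526001 = 2302826400968/686405530951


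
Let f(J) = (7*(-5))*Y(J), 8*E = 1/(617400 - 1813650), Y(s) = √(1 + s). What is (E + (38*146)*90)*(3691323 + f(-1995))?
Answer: 202746654039557571/110000 - 33449446799993*I*√1994/1914000 ≈ 1.8432e+12 - 7.8039e+8*I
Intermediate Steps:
E = -1/9570000 (E = 1/(8*(617400 - 1813650)) = (⅛)/(-1196250) = (⅛)*(-1/1196250) = -1/9570000 ≈ -1.0449e-7)
f(J) = -35*√(1 + J) (f(J) = (7*(-5))*√(1 + J) = -35*√(1 + J))
(E + (38*146)*90)*(3691323 + f(-1995)) = (-1/9570000 + (38*146)*90)*(3691323 - 35*√(1 - 1995)) = (-1/9570000 + 5548*90)*(3691323 - 35*I*√1994) = (-1/9570000 + 499320)*(3691323 - 35*I*√1994) = 4778492399999*(3691323 - 35*I*√1994)/9570000 = 202746654039557571/110000 - 33449446799993*I*√1994/1914000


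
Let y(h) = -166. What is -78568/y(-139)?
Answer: 39284/83 ≈ 473.30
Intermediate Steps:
-78568/y(-139) = -78568/(-166) = -78568*(-1/166) = 39284/83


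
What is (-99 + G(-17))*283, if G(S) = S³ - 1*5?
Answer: -1419811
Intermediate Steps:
G(S) = -5 + S³ (G(S) = S³ - 5 = -5 + S³)
(-99 + G(-17))*283 = (-99 + (-5 + (-17)³))*283 = (-99 + (-5 - 4913))*283 = (-99 - 4918)*283 = -5017*283 = -1419811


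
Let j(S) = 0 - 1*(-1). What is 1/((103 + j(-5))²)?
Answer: 1/10816 ≈ 9.2456e-5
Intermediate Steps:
j(S) = 1 (j(S) = 0 + 1 = 1)
1/((103 + j(-5))²) = 1/((103 + 1)²) = 1/(104²) = 1/10816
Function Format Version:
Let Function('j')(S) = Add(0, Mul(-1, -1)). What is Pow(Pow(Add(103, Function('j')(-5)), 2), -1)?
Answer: Rational(1, 10816) ≈ 9.2456e-5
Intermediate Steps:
Function('j')(S) = 1 (Function('j')(S) = Add(0, 1) = 1)
Pow(Pow(Add(103, Function('j')(-5)), 2), -1) = Pow(Pow(Add(103, 1), 2), -1) = Pow(Pow(104, 2), -1) = Pow(10816, -1) = Rational(1, 10816)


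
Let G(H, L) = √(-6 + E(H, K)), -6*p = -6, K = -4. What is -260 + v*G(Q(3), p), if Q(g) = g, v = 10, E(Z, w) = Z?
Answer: -260 + 10*I*√3 ≈ -260.0 + 17.32*I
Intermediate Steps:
p = 1 (p = -⅙*(-6) = 1)
G(H, L) = √(-6 + H)
-260 + v*G(Q(3), p) = -260 + 10*√(-6 + 3) = -260 + 10*√(-3) = -260 + 10*(I*√3) = -260 + 10*I*√3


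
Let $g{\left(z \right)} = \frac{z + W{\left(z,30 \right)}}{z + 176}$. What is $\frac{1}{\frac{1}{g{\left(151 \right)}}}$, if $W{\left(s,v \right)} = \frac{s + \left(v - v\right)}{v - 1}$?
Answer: $\frac{1510}{3161} \approx 0.4777$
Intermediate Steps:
$W{\left(s,v \right)} = \frac{s}{-1 + v}$ ($W{\left(s,v \right)} = \frac{s + 0}{-1 + v} = \frac{s}{-1 + v}$)
$g{\left(z \right)} = \frac{30 z}{29 \left(176 + z\right)}$ ($g{\left(z \right)} = \frac{z + \frac{z}{-1 + 30}}{z + 176} = \frac{z + \frac{z}{29}}{176 + z} = \frac{\frac{30}{29} z}{176 + z} = \frac{30 z}{29 \left(176 + z\right)}$)
$\frac{1}{\frac{1}{g{\left(151 \right)}}} = \frac{1}{\frac{1}{\frac{30}{29} \cdot 151 \frac{1}{176 + 151}}} = \frac{1}{\frac{1}{\frac{30}{29} \cdot 151 \cdot \frac{1}{327}}} = \frac{1}{\frac{1}{\frac{1510}{3161}}} = \frac{1}{\frac{3161}{1510}} = \frac{1510}{3161}$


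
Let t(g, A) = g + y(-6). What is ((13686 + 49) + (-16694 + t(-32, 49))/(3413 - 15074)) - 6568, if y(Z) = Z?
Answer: 83591119/11661 ≈ 7168.4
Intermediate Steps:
t(g, A) = -6 + g (t(g, A) = g - 6 = -6 + g)
((13686 + 49) + (-16694 + t(-32, 49))/(3413 - 15074)) - 6568 = ((13686 + 49) + (-16694 + (-6 - 32))/(3413 - 15074)) - 6568 = (13735 + (-16694 - 38)/(-11661)) - 6568 = (13735 - 16732*(-1/11661)) - 6568 = (13735 + 16732/11661) - 6568 = 160180567/11661 - 6568 = 83591119/11661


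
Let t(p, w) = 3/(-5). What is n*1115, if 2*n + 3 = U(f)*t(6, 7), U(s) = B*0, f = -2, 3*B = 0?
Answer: -3345/2 ≈ -1672.5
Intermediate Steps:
B = 0 (B = (⅓)*0 = 0)
U(s) = 0 (U(s) = 0*0 = 0)
t(p, w) = -⅗ (t(p, w) = 3*(-⅕) = -⅗)
n = -3/2 (n = -3/2 + (0*(-⅗))/2 = -3/2 + (½)*0 = -3/2 + 0 = -3/2 ≈ -1.5000)
n*1115 = -3/2*1115 = -3345/2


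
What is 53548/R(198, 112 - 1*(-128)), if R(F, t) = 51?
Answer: 53548/51 ≈ 1050.0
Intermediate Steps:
53548/R(198, 112 - 1*(-128)) = 53548/51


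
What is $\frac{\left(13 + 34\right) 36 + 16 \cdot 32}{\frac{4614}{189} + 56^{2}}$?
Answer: $\frac{69426}{99553} \approx 0.69738$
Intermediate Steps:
$\frac{\left(13 + 34\right) 36 + 16 \cdot 32}{\frac{4614}{189} + 56^{2}} = \frac{47 \cdot 36 + 512}{4614 \cdot \frac{1}{189} + 3136} = \frac{1692 + 512}{\frac{1538}{63} + 3136} = \frac{2204}{\frac{199106}{63}} = 2204 \cdot \frac{63}{199106} = \frac{69426}{99553}$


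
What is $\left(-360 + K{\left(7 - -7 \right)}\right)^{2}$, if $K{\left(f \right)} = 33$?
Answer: $106929$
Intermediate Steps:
$\left(-360 + K{\left(7 - -7 \right)}\right)^{2} = \left(-360 + 33\right)^{2} = \left(-327\right)^{2} = 106929$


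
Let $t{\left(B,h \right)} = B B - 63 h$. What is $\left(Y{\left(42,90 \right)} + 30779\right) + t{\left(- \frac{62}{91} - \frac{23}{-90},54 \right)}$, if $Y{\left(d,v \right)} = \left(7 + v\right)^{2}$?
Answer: $\frac{2467473573769}{67076100} \approx 36786.0$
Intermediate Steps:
$t{\left(B,h \right)} = B^{2} - 63 h$
$\left(Y{\left(42,90 \right)} + 30779\right) + t{\left(- \frac{62}{91} - \frac{23}{-90},54 \right)} = \left(\left(7 + 90\right)^{2} + 30779\right) + \left(\left(- \frac{62}{91} - \frac{23}{-90}\right)^{2} - 3402\right) = \left(97^{2} + 30779\right) - \left(3402 - \left(\left(-62\right) \frac{1}{91} - - \frac{23}{90}\right)^{2}\right) = \left(9409 + 30779\right) - \left(3402 - \left(- \frac{62}{91} + \frac{23}{90}\right)^{2}\right) = 40188 - \left(3402 - \left(- \frac{3487}{8190}\right)^{2}\right) = 40188 + \left(\frac{12159169}{67076100} - 3402\right) = 40188 - \frac{228180733031}{67076100} = \frac{2467473573769}{67076100}$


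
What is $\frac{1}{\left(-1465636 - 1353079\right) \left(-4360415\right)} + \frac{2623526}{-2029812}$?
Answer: $- \frac{16122573610923671269}{12473973342112202850} \approx -1.2925$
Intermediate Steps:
$\frac{1}{\left(-1465636 - 1353079\right) \left(-4360415\right)} + \frac{2623526}{-2029812} = \frac{1}{-2818715} \left(- \frac{1}{4360415}\right) + 2623526 \left(- \frac{1}{2029812}\right) = \left(- \frac{1}{2818715}\right) \left(- \frac{1}{4360415}\right) - \frac{1311763}{1014906} = \frac{1}{12290767166725} - \frac{1311763}{1014906} = - \frac{16122573610923671269}{12473973342112202850}$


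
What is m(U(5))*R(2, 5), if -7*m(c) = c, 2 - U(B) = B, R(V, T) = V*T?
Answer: 30/7 ≈ 4.2857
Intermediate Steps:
R(V, T) = T*V
U(B) = 2 - B
m(c) = -c/7
m(U(5))*R(2, 5) = (-(2 - 1*5)/7)*(5*2) = -(2 - 5)/7*10 = -1/7*(-3)*10 = (3/7)*10 = 30/7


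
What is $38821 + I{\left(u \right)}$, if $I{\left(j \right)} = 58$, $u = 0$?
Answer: $38879$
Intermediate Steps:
$38821 + I{\left(u \right)} = 38821 + 58 = 38879$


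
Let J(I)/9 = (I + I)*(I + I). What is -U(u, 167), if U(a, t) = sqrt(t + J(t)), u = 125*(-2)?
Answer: -sqrt(1004171) ≈ -1002.1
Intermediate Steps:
u = -250
J(I) = 36*I**2 (J(I) = 9*((I + I)*(I + I)) = 9*((2*I)*(2*I)) = 9*(4*I**2) = 36*I**2)
U(a, t) = sqrt(t + 36*t**2)
-U(u, 167) = -sqrt(167*(1 + 36*167)) = -sqrt(167*(1 + 6012)) = -sqrt(167*6013) = -sqrt(1004171)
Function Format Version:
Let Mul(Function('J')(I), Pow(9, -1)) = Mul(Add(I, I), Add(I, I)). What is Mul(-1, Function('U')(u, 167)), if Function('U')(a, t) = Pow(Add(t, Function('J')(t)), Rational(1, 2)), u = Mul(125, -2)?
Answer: Mul(-1, Pow(1004171, Rational(1, 2))) ≈ -1002.1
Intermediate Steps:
u = -250
Function('J')(I) = Mul(36, Pow(I, 2)) (Function('J')(I) = Mul(9, Mul(Add(I, I), Add(I, I))) = Mul(9, Mul(Mul(2, I), Mul(2, I))) = Mul(9, Mul(4, Pow(I, 2))) = Mul(36, Pow(I, 2)))
Function('U')(a, t) = Pow(Add(t, Mul(36, Pow(t, 2))), Rational(1, 2))
Mul(-1, Function('U')(u, 167)) = Mul(-1, Pow(Mul(167, Add(1, Mul(36, 167))), Rational(1, 2))) = Mul(-1, Pow(Mul(167, Add(1, 6012)), Rational(1, 2))) = Mul(-1, Pow(Mul(167, 6013), Rational(1, 2))) = Mul(-1, Pow(1004171, Rational(1, 2)))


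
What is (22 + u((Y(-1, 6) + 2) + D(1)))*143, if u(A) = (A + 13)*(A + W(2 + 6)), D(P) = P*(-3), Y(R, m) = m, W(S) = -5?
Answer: 3146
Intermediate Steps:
D(P) = -3*P
u(A) = (-5 + A)*(13 + A) (u(A) = (A + 13)*(A - 5) = (13 + A)*(-5 + A) = (-5 + A)*(13 + A))
(22 + u((Y(-1, 6) + 2) + D(1)))*143 = (22 + (-65 + ((6 + 2) - 3*1)² + 8*((6 + 2) - 3*1)))*143 = (22 + (-65 + (8 - 3)² + 8*(8 - 3)))*143 = (22 + (-65 + 5² + 8*5))*143 = (22 + (-65 + 25 + 40))*143 = (22 + 0)*143 = 22*143 = 3146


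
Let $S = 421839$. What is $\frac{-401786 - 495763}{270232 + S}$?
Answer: $- \frac{897549}{692071} \approx -1.2969$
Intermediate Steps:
$\frac{-401786 - 495763}{270232 + S} = \frac{-401786 - 495763}{270232 + 421839} = - \frac{897549}{692071}$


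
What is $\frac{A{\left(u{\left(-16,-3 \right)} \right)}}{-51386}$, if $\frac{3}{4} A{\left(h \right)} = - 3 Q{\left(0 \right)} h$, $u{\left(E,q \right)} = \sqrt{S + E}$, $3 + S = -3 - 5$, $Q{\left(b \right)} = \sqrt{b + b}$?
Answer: $0$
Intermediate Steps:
$Q{\left(b \right)} = \sqrt{2} \sqrt{b}$ ($Q{\left(b \right)} = \sqrt{2 b} = \sqrt{2} \sqrt{b}$)
$S = -11$ ($S = -3 - 8 = -11$)
$u{\left(E,q \right)} = \sqrt{-11 + E}$
$A{\left(h \right)} = 0$ ($A{\left(h \right)} = \frac{4 - 3 \sqrt{2} \sqrt{0} h}{3} = \frac{4 - 3 \sqrt{2} \cdot 0 h}{3} = \frac{4 \left(-3\right) 0 h}{3} = \frac{4 \cdot 0 h}{3} = \frac{4}{3} \cdot 0 = 0$)
$\frac{A{\left(u{\left(-16,-3 \right)} \right)}}{-51386} = \frac{0}{-51386} = 0 \left(- \frac{1}{51386}\right) = 0$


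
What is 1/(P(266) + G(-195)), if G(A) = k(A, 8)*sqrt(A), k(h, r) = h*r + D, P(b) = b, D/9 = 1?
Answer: 266/469162951 + 1551*I*sqrt(195)/469162951 ≈ 5.6697e-7 + 4.6164e-5*I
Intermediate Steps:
D = 9 (D = 9*1 = 9)
k(h, r) = 9 + h*r (k(h, r) = h*r + 9 = 9 + h*r)
G(A) = sqrt(A)*(9 + 8*A) (G(A) = (9 + A*8)*sqrt(A) = (9 + 8*A)*sqrt(A) = sqrt(A)*(9 + 8*A))
1/(P(266) + G(-195)) = 1/(266 + sqrt(-195)*(9 + 8*(-195))) = 1/(266 + (I*sqrt(195))*(9 - 1560)) = 1/(266 + (I*sqrt(195))*(-1551)) = 1/(266 - 1551*I*sqrt(195))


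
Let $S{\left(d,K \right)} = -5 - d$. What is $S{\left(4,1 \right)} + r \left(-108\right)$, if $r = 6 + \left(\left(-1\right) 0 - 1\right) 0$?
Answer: $-657$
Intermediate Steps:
$r = 6$ ($r = 6 + \left(0 - 1\right) 0 = 6 - 0 = 6 + 0 = 6$)
$S{\left(4,1 \right)} + r \left(-108\right) = \left(-5 - 4\right) + 6 \left(-108\right) = \left(-5 - 4\right) - 648 = -9 - 648 = -657$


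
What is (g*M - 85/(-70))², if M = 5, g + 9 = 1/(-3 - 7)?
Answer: 96100/49 ≈ 1961.2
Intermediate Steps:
g = -91/10 (g = -9 + 1/(-3 - 7) = -9 + 1/(-10) = -9 - ⅒ = -91/10 ≈ -9.1000)
(g*M - 85/(-70))² = (-91/10*5 - 85/(-70))² = (-91/2 - 85*(-1/70))² = (-91/2 + 17/14)² = (-310/7)² = 96100/49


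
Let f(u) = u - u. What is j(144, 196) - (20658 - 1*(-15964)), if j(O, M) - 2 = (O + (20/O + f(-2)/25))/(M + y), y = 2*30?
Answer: -337484731/9216 ≈ -36619.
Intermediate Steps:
y = 60
f(u) = 0
j(O, M) = 2 + (O + 20/O)/(60 + M) (j(O, M) = 2 + (O + (20/O + 0/25))/(M + 60) = 2 + (O + (20/O + 0*(1/25)))/(60 + M) = 2 + (O + (20/O + 0))/(60 + M) = 2 + (O + 20/O)/(60 + M))
j(144, 196) - (20658 - 1*(-15964)) = (20 + 144**2 + 120*144 + 2*196*144)/(144*(60 + 196)) - (20658 - 1*(-15964)) = (1/144)*(20 + 20736 + 17280 + 56448)/256 - (20658 + 15964) = (1/144)*(1/256)*94484 - 1*36622 = 23621/9216 - 36622 = -337484731/9216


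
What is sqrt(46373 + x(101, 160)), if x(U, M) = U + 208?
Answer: sqrt(46682) ≈ 216.06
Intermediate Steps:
x(U, M) = 208 + U
sqrt(46373 + x(101, 160)) = sqrt(46373 + (208 + 101)) = sqrt(46373 + 309) = sqrt(46682)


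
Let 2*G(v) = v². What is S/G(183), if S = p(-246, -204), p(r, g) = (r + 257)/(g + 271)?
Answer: 22/2243763 ≈ 9.8050e-6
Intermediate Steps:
p(r, g) = (257 + r)/(271 + g)
G(v) = v²/2
S = 11/67 (S = (257 - 246)/(271 - 204) = 11/67 ≈ 0.16418)
S/G(183) = 11/(67*(((½)*183²))) = 11/(67*(((½)*33489))) = 11/(67*(33489/2)) = (11/67)*(2/33489) = 22/2243763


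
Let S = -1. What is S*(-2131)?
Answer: 2131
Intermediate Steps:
S*(-2131) = -1*(-2131) = 2131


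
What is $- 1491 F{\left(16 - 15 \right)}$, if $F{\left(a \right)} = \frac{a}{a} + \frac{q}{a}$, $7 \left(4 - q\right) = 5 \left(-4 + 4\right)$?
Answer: $-7455$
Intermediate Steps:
$q = 4$ ($q = 4 - \frac{5 \left(-4 + 4\right)}{7} = 4 - \frac{5 \cdot 0}{7} = 4 - 0 = 4 + 0 = 4$)
$F{\left(a \right)} = 1 + \frac{4}{a}$ ($F{\left(a \right)} = \frac{a}{a} + \frac{4}{a} = 1 + \frac{4}{a}$)
$- 1491 F{\left(16 - 15 \right)} = - 1491 \frac{4 + \left(16 - 15\right)}{16 - 15} = - 1491 \frac{4 + 1}{1} = - 1491 \cdot 1 \cdot 5 = \left(-1491\right) 5 = -7455$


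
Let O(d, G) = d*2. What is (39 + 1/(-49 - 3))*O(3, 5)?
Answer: 6081/26 ≈ 233.88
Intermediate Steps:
O(d, G) = 2*d
(39 + 1/(-49 - 3))*O(3, 5) = (39 + 1/(-49 - 3))*(2*3) = (39 + 1/(-52))*6 = (39 - 1/52)*6 = (2027/52)*6 = 6081/26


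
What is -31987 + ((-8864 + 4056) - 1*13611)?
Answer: -50406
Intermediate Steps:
-31987 + ((-8864 + 4056) - 1*13611) = -31987 + (-4808 - 13611) = -31987 - 18419 = -50406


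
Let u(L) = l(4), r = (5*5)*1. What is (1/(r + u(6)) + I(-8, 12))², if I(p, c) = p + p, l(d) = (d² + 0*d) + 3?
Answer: 494209/1936 ≈ 255.27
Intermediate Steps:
l(d) = 3 + d² (l(d) = (d² + 0) + 3 = d² + 3 = 3 + d²)
I(p, c) = 2*p
r = 25 (r = 25*1 = 25)
u(L) = 19 (u(L) = 3 + 4² = 3 + 16 = 19)
(1/(r + u(6)) + I(-8, 12))² = (1/(25 + 19) + 2*(-8))² = (1/44 - 16)² = (-703/44)² = 494209/1936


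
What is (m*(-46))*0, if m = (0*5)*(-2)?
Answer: 0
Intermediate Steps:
m = 0 (m = 0*(-2) = 0)
(m*(-46))*0 = (0*(-46))*0 = 0*0 = 0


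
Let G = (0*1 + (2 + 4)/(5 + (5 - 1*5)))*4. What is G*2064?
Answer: 49536/5 ≈ 9907.2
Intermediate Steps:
G = 24/5 (G = (0 + 6/(5 + (5 - 5)))*4 = (0 + 6/(5 + 0))*4 = (0 + 6/5)*4 = (6/5)*4 = 24/5 ≈ 4.8000)
G*2064 = (24/5)*2064 = 49536/5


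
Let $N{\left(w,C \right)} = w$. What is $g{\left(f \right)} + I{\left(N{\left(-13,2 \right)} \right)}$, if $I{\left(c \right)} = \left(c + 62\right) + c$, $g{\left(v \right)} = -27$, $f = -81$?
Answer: $9$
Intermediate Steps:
$I{\left(c \right)} = 62 + 2 c$ ($I{\left(c \right)} = \left(62 + c\right) + c = 62 + 2 c$)
$g{\left(f \right)} + I{\left(N{\left(-13,2 \right)} \right)} = -27 + \left(62 + 2 \left(-13\right)\right) = -27 + \left(62 - 26\right) = -27 + 36 = 9$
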